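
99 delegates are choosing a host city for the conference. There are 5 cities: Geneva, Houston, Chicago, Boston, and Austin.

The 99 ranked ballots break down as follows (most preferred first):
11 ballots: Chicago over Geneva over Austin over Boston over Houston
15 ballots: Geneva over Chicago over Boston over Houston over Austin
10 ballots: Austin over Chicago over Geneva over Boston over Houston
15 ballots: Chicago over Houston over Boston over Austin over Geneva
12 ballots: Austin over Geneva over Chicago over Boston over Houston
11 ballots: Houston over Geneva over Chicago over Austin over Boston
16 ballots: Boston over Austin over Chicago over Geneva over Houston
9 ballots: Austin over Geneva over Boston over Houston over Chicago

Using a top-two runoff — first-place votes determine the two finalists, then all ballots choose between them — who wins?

Chicago

Round 1 first-place votes: Geneva 15, Houston 11, Chicago 26, Boston 16, Austin 31. Austin and Chicago advance.
Runoff: Austin is ranked above Chicago on 47 ballots, Chicago above Austin on 52.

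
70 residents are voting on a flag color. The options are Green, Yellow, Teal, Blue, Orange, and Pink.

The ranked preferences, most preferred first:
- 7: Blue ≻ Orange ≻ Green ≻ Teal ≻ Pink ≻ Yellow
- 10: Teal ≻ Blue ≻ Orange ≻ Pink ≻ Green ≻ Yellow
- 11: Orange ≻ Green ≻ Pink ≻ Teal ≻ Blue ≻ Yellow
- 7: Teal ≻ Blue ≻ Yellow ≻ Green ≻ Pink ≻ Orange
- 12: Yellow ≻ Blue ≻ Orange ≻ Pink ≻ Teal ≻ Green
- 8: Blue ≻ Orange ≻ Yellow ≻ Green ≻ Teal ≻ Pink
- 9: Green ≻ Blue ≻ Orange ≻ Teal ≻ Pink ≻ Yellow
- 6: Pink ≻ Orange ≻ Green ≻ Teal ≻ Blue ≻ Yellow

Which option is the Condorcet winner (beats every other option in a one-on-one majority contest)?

Blue vs Green: 44–26
Blue vs Yellow: 58–12
Blue vs Teal: 36–34
Blue vs Orange: 53–17
Blue vs Pink: 53–17
Blue beats every other option.

Blue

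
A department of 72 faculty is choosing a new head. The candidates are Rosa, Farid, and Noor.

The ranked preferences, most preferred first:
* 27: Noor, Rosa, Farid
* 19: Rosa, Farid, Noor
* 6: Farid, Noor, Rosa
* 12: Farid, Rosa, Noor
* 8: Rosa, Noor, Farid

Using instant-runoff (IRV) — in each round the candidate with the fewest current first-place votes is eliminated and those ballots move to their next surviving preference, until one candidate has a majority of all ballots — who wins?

Rosa

Round 1: Rosa 27, Farid 18, Noor 27. Farid eliminated.
Round 2: Rosa 39, Noor 33. Rosa has a majority (≥37).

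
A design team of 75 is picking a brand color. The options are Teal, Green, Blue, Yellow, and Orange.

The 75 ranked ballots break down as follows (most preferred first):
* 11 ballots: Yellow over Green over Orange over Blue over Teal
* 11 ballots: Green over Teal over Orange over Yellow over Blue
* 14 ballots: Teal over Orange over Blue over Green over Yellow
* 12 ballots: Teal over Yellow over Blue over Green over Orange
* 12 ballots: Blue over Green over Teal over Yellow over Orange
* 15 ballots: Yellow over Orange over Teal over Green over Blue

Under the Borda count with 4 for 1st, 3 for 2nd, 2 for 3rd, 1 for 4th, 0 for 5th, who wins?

Teal

Teal: 11×0 + 11×3 + 14×4 + 12×4 + 12×2 + 15×2 = 191
Green: 11×3 + 11×4 + 14×1 + 12×1 + 12×3 + 15×1 = 154
Blue: 11×1 + 11×0 + 14×2 + 12×2 + 12×4 + 15×0 = 111
Yellow: 11×4 + 11×1 + 14×0 + 12×3 + 12×1 + 15×4 = 163
Orange: 11×2 + 11×2 + 14×3 + 12×0 + 12×0 + 15×3 = 131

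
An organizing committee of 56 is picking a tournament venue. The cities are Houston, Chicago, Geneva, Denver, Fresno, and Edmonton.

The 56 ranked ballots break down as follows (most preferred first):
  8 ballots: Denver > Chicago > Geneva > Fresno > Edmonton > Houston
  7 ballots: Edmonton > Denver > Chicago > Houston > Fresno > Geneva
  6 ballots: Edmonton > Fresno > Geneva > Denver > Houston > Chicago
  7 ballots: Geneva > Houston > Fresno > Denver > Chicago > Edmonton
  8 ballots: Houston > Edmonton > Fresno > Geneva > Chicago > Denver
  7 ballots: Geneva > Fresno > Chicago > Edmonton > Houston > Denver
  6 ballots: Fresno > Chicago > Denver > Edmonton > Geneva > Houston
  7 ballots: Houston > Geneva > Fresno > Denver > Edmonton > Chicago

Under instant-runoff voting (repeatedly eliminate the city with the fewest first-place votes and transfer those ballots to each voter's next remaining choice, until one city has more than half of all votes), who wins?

Geneva

Round 1: Houston 15, Chicago 0, Geneva 14, Denver 8, Fresno 6, Edmonton 13. Chicago eliminated.
Round 2: Houston 15, Geneva 14, Denver 8, Fresno 6, Edmonton 13. Fresno eliminated.
Round 3: Houston 15, Geneva 14, Denver 14, Edmonton 13. Edmonton eliminated.
Round 4: Houston 15, Geneva 20, Denver 21. Houston eliminated.
Round 5: Geneva 35, Denver 21. Geneva has a majority (≥29).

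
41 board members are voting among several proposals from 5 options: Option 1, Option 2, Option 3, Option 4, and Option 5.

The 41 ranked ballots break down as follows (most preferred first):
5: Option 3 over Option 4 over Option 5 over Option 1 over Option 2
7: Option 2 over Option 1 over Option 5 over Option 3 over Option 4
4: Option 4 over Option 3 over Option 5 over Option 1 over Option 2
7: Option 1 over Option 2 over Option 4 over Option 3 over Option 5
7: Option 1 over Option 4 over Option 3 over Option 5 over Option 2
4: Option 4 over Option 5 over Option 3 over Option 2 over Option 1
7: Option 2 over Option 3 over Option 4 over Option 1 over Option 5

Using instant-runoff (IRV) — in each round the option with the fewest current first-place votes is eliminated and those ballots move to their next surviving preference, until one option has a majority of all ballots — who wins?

Option 1

Round 1: Option 1 14, Option 2 14, Option 3 5, Option 4 8, Option 5 0. Option 5 eliminated.
Round 2: Option 1 14, Option 2 14, Option 3 5, Option 4 8. Option 3 eliminated.
Round 3: Option 1 14, Option 2 14, Option 4 13. Option 4 eliminated.
Round 4: Option 1 23, Option 2 18. Option 1 has a majority (≥21).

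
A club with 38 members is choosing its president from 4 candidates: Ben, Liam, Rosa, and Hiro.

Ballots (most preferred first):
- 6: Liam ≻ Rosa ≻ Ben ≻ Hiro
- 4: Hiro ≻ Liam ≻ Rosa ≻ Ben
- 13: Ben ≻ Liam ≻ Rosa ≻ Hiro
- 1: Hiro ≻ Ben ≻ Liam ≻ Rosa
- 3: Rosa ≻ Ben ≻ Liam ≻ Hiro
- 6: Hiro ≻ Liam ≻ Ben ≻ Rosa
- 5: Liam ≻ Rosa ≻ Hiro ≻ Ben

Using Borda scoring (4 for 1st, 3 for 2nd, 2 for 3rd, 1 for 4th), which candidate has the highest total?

Liam

Ben: 6×2 + 4×1 + 13×4 + 1×3 + 3×3 + 6×2 + 5×1 = 97
Liam: 6×4 + 4×3 + 13×3 + 1×2 + 3×2 + 6×3 + 5×4 = 121
Rosa: 6×3 + 4×2 + 13×2 + 1×1 + 3×4 + 6×1 + 5×3 = 86
Hiro: 6×1 + 4×4 + 13×1 + 1×4 + 3×1 + 6×4 + 5×2 = 76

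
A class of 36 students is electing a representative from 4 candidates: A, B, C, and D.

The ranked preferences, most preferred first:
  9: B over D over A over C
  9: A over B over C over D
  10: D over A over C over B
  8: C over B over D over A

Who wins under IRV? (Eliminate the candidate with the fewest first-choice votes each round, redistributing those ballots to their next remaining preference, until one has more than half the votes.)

Round 1: A 9, B 9, C 8, D 10. C eliminated.
Round 2: A 9, B 17, D 10. A eliminated.
Round 3: B 26, D 10. B has a majority (≥19).

B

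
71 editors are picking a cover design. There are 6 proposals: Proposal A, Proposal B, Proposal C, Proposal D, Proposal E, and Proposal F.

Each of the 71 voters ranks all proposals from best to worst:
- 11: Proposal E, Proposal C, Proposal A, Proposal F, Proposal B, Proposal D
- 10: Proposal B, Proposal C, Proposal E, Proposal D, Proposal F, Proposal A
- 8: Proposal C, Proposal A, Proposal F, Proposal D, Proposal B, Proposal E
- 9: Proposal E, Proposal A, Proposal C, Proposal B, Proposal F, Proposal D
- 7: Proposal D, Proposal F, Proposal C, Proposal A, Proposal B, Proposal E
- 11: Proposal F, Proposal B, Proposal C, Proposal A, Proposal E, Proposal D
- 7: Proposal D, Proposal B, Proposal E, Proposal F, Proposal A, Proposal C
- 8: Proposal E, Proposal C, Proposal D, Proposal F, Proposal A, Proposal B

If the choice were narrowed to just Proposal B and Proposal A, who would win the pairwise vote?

Proposal A

Proposal B is ranked above Proposal A on 28 ballots; Proposal A above Proposal B on 43.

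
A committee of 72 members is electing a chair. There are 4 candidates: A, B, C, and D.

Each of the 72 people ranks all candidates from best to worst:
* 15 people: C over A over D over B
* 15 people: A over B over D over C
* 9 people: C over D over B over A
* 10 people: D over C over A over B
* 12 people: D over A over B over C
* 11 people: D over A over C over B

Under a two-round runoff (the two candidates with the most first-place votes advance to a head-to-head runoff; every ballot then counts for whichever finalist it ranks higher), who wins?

D

Round 1 first-place votes: A 15, B 0, C 24, D 33. D and C advance.
Runoff: D is ranked above C on 48 ballots, C above D on 24.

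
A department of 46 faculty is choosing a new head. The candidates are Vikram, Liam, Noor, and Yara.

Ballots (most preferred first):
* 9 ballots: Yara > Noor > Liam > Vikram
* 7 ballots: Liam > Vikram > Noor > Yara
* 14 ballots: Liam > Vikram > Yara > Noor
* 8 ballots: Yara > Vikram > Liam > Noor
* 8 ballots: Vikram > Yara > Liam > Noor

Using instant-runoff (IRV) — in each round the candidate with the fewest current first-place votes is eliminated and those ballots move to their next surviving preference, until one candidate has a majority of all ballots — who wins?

Yara

Round 1: Vikram 8, Liam 21, Noor 0, Yara 17. Noor eliminated.
Round 2: Vikram 8, Liam 21, Yara 17. Vikram eliminated.
Round 3: Liam 21, Yara 25. Yara has a majority (≥24).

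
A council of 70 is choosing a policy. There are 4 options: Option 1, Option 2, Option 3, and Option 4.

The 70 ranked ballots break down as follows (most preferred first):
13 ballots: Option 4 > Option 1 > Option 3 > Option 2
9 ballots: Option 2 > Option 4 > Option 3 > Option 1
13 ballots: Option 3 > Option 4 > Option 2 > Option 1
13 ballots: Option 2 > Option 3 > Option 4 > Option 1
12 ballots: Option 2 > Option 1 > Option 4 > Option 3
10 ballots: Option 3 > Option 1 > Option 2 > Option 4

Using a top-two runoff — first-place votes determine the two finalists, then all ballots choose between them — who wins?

Option 3

Round 1 first-place votes: Option 1 0, Option 2 34, Option 3 23, Option 4 13. Option 2 and Option 3 advance.
Runoff: Option 2 is ranked above Option 3 on 34 ballots, Option 3 above Option 2 on 36.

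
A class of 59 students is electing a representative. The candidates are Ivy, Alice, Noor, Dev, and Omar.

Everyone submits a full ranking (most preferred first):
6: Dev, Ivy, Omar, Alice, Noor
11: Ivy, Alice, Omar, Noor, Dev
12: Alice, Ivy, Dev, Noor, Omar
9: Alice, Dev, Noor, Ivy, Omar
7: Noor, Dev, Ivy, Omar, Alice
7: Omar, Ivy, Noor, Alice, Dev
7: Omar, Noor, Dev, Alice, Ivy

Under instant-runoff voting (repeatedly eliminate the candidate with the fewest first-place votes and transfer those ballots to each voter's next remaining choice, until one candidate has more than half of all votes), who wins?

Round 1: Ivy 11, Alice 21, Noor 7, Dev 6, Omar 14. Dev eliminated.
Round 2: Ivy 17, Alice 21, Noor 7, Omar 14. Noor eliminated.
Round 3: Ivy 24, Alice 21, Omar 14. Omar eliminated.
Round 4: Ivy 31, Alice 28. Ivy has a majority (≥30).

Ivy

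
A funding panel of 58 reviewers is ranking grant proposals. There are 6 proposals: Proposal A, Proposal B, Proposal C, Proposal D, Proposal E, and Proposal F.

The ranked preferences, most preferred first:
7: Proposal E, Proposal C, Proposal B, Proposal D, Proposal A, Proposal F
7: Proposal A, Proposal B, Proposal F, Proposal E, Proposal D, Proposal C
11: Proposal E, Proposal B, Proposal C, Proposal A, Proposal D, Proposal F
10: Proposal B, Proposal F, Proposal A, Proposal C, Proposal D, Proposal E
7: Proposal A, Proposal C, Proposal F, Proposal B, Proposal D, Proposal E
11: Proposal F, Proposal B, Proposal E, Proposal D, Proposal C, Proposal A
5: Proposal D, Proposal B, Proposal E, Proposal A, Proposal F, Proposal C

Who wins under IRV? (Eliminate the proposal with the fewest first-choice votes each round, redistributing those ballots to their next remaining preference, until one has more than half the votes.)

Proposal B

Round 1: Proposal A 14, Proposal B 10, Proposal C 0, Proposal D 5, Proposal E 18, Proposal F 11. Proposal C eliminated.
Round 2: Proposal A 14, Proposal B 10, Proposal D 5, Proposal E 18, Proposal F 11. Proposal D eliminated.
Round 3: Proposal A 14, Proposal B 15, Proposal E 18, Proposal F 11. Proposal F eliminated.
Round 4: Proposal A 14, Proposal B 26, Proposal E 18. Proposal A eliminated.
Round 5: Proposal B 40, Proposal E 18. Proposal B has a majority (≥30).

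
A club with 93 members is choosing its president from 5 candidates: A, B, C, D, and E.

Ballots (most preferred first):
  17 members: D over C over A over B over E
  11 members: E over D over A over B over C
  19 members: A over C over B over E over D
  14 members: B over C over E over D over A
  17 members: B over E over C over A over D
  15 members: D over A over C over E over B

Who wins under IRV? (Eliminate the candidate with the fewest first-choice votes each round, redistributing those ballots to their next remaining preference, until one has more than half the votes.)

B

Round 1: A 19, B 31, C 0, D 32, E 11. C eliminated.
Round 2: A 19, B 31, D 32, E 11. E eliminated.
Round 3: A 19, B 31, D 43. A eliminated.
Round 4: B 50, D 43. B has a majority (≥47).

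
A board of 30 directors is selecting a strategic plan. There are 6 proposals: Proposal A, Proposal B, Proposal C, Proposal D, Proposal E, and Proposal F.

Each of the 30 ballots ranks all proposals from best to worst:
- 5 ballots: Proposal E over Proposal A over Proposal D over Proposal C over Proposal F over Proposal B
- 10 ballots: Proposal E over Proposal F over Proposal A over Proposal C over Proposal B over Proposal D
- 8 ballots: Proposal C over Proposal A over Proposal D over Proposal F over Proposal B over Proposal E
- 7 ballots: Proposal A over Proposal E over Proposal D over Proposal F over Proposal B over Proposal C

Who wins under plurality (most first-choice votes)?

Proposal E

First-place votes: Proposal A 7, Proposal B 0, Proposal C 8, Proposal D 0, Proposal E 15, Proposal F 0.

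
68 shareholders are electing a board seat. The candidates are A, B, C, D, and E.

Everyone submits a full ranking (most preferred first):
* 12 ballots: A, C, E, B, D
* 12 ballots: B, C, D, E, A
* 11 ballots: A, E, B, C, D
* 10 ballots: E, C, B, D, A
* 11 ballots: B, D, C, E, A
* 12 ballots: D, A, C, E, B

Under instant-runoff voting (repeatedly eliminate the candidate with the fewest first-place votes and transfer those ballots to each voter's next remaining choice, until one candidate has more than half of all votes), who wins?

A

Round 1: A 23, B 23, C 0, D 12, E 10. C eliminated.
Round 2: A 23, B 23, D 12, E 10. E eliminated.
Round 3: A 23, B 33, D 12. D eliminated.
Round 4: A 35, B 33. A has a majority (≥35).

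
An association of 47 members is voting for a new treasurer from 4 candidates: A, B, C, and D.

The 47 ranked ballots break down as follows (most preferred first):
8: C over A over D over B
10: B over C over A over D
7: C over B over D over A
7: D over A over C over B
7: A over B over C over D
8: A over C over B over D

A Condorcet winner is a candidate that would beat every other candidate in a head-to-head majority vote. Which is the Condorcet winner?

C

C vs A: 25–22
C vs B: 30–17
C vs D: 40–7
C beats every other candidate.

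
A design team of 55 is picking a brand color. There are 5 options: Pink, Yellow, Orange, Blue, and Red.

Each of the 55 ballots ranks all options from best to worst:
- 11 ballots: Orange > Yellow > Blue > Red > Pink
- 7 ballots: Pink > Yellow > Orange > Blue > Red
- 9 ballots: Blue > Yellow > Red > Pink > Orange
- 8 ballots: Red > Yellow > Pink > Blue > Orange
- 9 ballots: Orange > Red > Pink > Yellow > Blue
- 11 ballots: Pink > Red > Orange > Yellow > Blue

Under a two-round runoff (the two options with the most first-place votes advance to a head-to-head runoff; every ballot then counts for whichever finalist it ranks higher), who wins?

Round 1 first-place votes: Pink 18, Yellow 0, Orange 20, Blue 9, Red 8. Orange and Pink advance.
Runoff: Orange is ranked above Pink on 20 ballots, Pink above Orange on 35.

Pink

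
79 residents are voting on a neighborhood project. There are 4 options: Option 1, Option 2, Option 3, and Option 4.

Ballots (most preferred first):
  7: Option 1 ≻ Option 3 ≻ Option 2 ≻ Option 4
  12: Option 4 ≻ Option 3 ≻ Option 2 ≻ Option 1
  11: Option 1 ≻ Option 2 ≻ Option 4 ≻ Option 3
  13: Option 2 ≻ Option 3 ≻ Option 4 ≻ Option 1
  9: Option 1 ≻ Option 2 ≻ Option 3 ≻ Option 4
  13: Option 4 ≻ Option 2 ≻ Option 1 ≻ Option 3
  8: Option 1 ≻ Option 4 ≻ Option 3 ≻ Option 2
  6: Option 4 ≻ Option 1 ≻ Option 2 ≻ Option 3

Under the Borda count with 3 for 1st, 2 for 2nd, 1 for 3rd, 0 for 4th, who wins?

Option 1: 7×3 + 12×0 + 11×3 + 13×0 + 9×3 + 13×1 + 8×3 + 6×2 = 130
Option 2: 7×1 + 12×1 + 11×2 + 13×3 + 9×2 + 13×2 + 8×0 + 6×1 = 130
Option 3: 7×2 + 12×2 + 11×0 + 13×2 + 9×1 + 13×0 + 8×1 + 6×0 = 81
Option 4: 7×0 + 12×3 + 11×1 + 13×1 + 9×0 + 13×3 + 8×2 + 6×3 = 133

Option 4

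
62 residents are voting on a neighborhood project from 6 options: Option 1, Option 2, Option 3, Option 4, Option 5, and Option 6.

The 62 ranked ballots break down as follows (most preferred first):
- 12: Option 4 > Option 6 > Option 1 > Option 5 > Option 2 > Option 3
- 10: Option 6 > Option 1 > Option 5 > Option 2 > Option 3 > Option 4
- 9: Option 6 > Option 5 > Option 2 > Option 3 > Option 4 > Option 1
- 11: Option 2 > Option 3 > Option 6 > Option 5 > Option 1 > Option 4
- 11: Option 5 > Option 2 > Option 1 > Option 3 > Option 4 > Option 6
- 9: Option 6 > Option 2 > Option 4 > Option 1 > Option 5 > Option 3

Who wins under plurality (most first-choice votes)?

Option 6

First-place votes: Option 1 0, Option 2 11, Option 3 0, Option 4 12, Option 5 11, Option 6 28.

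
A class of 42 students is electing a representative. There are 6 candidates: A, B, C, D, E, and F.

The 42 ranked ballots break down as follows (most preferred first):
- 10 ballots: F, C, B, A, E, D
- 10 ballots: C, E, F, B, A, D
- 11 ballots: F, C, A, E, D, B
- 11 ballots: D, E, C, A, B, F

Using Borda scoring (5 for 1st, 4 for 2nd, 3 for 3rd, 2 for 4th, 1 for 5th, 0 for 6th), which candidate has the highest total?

A: 10×2 + 10×1 + 11×3 + 11×2 = 85
B: 10×3 + 10×2 + 11×0 + 11×1 = 61
C: 10×4 + 10×5 + 11×4 + 11×3 = 167
D: 10×0 + 10×0 + 11×1 + 11×5 = 66
E: 10×1 + 10×4 + 11×2 + 11×4 = 116
F: 10×5 + 10×3 + 11×5 + 11×0 = 135

C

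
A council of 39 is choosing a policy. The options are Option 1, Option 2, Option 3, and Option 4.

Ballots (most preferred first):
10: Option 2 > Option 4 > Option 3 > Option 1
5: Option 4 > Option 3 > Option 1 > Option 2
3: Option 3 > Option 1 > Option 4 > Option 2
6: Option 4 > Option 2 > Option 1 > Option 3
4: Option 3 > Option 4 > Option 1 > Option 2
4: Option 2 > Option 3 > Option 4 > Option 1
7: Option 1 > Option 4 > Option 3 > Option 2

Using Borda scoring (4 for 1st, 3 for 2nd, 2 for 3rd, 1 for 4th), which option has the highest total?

Option 1: 10×1 + 5×2 + 3×3 + 6×2 + 4×2 + 4×1 + 7×4 = 81
Option 2: 10×4 + 5×1 + 3×1 + 6×3 + 4×1 + 4×4 + 7×1 = 93
Option 3: 10×2 + 5×3 + 3×4 + 6×1 + 4×4 + 4×3 + 7×2 = 95
Option 4: 10×3 + 5×4 + 3×2 + 6×4 + 4×3 + 4×2 + 7×3 = 121

Option 4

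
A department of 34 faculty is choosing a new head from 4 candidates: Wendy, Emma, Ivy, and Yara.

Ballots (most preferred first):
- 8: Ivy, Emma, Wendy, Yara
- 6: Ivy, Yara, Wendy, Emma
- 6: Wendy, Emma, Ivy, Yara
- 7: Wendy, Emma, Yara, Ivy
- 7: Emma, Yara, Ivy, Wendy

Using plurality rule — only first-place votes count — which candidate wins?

First-place votes: Wendy 13, Emma 7, Ivy 14, Yara 0.

Ivy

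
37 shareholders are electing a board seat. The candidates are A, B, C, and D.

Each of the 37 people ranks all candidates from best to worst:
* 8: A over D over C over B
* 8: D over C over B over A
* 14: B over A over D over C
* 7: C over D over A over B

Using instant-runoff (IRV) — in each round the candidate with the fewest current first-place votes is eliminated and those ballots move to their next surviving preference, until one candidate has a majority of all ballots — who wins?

D

Round 1: A 8, B 14, C 7, D 8. C eliminated.
Round 2: A 8, B 14, D 15. A eliminated.
Round 3: B 14, D 23. D has a majority (≥19).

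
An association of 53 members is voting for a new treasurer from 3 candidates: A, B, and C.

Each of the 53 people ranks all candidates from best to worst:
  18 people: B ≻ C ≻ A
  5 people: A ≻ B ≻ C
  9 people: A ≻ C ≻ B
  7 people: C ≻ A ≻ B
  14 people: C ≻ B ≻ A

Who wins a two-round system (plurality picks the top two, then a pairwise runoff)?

Round 1 first-place votes: A 14, B 18, C 21. C and B advance.
Runoff: C is ranked above B on 30 ballots, B above C on 23.

C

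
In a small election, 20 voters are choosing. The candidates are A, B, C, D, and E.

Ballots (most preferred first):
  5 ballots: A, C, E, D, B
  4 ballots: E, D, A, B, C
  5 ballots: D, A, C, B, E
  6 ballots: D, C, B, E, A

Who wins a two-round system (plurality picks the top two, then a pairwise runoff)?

Round 1 first-place votes: A 5, B 0, C 0, D 11, E 4. D and A advance.
Runoff: D is ranked above A on 15 ballots, A above D on 5.

D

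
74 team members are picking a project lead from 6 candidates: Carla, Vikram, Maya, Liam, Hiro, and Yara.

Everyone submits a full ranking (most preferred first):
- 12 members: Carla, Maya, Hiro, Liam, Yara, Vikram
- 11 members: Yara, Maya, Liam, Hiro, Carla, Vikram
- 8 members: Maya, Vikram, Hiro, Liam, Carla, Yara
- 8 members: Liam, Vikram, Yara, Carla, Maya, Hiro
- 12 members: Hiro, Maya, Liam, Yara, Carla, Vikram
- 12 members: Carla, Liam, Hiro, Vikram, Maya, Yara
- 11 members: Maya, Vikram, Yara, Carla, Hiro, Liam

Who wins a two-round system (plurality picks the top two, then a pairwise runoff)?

Round 1 first-place votes: Carla 24, Vikram 0, Maya 19, Liam 8, Hiro 12, Yara 11. Carla and Maya advance.
Runoff: Carla is ranked above Maya on 32 ballots, Maya above Carla on 42.

Maya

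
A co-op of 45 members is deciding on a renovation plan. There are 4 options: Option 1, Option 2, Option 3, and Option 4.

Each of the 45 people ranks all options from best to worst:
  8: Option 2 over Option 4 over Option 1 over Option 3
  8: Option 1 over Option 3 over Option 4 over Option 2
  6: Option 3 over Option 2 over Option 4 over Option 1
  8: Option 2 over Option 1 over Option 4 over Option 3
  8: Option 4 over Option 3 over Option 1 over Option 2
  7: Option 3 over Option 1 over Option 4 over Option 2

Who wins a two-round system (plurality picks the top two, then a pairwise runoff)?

Option 3

Round 1 first-place votes: Option 1 8, Option 2 16, Option 3 13, Option 4 8. Option 2 and Option 3 advance.
Runoff: Option 2 is ranked above Option 3 on 16 ballots, Option 3 above Option 2 on 29.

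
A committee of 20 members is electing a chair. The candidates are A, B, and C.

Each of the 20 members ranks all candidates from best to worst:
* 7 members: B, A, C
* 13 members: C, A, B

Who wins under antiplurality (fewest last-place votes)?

Last-place votes: A 0, B 13, C 7.

A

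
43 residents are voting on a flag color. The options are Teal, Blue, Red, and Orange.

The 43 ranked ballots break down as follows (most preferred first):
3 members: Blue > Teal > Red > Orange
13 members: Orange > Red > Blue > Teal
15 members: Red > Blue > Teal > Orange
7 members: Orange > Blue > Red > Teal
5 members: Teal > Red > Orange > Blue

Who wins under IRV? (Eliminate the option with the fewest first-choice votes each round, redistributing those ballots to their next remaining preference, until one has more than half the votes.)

Round 1: Teal 5, Blue 3, Red 15, Orange 20. Blue eliminated.
Round 2: Teal 8, Red 15, Orange 20. Teal eliminated.
Round 3: Red 23, Orange 20. Red has a majority (≥22).

Red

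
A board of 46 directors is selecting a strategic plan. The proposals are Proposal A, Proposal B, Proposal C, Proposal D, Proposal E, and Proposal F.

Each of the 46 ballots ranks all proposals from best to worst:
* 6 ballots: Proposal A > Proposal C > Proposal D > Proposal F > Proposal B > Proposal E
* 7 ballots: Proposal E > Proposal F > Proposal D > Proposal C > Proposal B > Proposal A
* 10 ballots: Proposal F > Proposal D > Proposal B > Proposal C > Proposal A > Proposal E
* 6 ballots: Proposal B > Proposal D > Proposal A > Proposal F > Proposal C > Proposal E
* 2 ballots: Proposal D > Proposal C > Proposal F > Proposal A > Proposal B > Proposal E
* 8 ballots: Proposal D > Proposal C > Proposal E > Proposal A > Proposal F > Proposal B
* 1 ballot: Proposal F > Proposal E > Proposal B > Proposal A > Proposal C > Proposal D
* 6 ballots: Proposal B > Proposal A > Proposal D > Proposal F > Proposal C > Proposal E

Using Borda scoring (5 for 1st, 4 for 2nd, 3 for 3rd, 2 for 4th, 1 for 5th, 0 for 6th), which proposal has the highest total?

Proposal A: 6×5 + 7×0 + 10×1 + 6×3 + 2×2 + 8×2 + 1×2 + 6×4 = 104
Proposal B: 6×1 + 7×1 + 10×3 + 6×5 + 2×1 + 8×0 + 1×3 + 6×5 = 108
Proposal C: 6×4 + 7×2 + 10×2 + 6×1 + 2×4 + 8×4 + 1×1 + 6×1 = 111
Proposal D: 6×3 + 7×3 + 10×4 + 6×4 + 2×5 + 8×5 + 1×0 + 6×3 = 171
Proposal E: 6×0 + 7×5 + 10×0 + 6×0 + 2×0 + 8×3 + 1×4 + 6×0 = 63
Proposal F: 6×2 + 7×4 + 10×5 + 6×2 + 2×3 + 8×1 + 1×5 + 6×2 = 133

Proposal D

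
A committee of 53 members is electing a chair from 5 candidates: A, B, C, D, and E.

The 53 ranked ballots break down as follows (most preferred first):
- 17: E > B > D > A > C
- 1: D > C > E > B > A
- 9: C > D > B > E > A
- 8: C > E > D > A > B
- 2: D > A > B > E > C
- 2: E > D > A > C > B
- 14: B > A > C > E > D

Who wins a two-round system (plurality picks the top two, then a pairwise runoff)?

Round 1 first-place votes: A 0, B 14, C 17, D 3, E 19. E and C advance.
Runoff: E is ranked above C on 21 ballots, C above E on 32.

C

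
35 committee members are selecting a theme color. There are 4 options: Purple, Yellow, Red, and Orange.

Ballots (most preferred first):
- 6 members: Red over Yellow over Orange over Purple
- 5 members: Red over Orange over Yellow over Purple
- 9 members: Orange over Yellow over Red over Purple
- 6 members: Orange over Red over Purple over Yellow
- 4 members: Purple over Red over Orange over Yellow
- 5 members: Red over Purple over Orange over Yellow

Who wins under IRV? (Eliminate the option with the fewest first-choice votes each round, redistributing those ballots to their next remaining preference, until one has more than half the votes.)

Round 1: Purple 4, Yellow 0, Red 16, Orange 15. Yellow eliminated.
Round 2: Purple 4, Red 16, Orange 15. Purple eliminated.
Round 3: Red 20, Orange 15. Red has a majority (≥18).

Red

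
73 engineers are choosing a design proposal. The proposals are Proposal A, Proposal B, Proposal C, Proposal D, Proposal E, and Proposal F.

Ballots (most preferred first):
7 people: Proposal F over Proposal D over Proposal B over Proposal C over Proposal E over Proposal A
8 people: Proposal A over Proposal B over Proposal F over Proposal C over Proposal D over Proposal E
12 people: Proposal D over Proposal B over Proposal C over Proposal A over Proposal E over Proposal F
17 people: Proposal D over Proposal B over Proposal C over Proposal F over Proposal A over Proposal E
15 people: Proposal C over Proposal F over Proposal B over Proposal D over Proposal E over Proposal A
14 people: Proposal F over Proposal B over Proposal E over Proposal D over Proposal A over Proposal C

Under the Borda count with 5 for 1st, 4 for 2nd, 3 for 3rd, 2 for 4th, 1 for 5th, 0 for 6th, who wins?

Proposal B

Proposal A: 7×0 + 8×5 + 12×2 + 17×1 + 15×0 + 14×1 = 95
Proposal B: 7×3 + 8×4 + 12×4 + 17×4 + 15×3 + 14×4 = 270
Proposal C: 7×2 + 8×2 + 12×3 + 17×3 + 15×5 + 14×0 = 192
Proposal D: 7×4 + 8×1 + 12×5 + 17×5 + 15×2 + 14×2 = 239
Proposal E: 7×1 + 8×0 + 12×1 + 17×0 + 15×1 + 14×3 = 76
Proposal F: 7×5 + 8×3 + 12×0 + 17×2 + 15×4 + 14×5 = 223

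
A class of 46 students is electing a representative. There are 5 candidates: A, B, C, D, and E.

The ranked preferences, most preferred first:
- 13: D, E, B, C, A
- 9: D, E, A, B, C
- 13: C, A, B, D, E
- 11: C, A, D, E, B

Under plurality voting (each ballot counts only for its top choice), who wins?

C

First-place votes: A 0, B 0, C 24, D 22, E 0.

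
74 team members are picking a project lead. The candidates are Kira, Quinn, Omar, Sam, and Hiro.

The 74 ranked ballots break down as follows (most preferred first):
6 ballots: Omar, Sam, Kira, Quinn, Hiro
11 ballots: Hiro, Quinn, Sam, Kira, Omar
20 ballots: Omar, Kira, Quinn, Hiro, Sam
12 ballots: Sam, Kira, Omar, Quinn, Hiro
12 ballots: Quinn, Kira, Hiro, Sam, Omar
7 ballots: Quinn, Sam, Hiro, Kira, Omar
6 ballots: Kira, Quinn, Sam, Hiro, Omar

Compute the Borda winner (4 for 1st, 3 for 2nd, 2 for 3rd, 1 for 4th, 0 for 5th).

Kira: 6×2 + 11×1 + 20×3 + 12×3 + 12×3 + 7×1 + 6×4 = 186
Quinn: 6×1 + 11×3 + 20×2 + 12×1 + 12×4 + 7×4 + 6×3 = 185
Omar: 6×4 + 11×0 + 20×4 + 12×2 + 12×0 + 7×0 + 6×0 = 128
Sam: 6×3 + 11×2 + 20×0 + 12×4 + 12×1 + 7×3 + 6×2 = 133
Hiro: 6×0 + 11×4 + 20×1 + 12×0 + 12×2 + 7×2 + 6×1 = 108

Kira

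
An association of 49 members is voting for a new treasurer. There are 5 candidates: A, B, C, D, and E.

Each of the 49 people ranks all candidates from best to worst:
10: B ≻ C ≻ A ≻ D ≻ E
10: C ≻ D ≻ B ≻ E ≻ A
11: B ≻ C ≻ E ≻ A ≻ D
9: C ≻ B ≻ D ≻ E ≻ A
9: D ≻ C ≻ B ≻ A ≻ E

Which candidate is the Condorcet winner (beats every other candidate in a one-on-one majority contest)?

C vs A: 49–0
C vs B: 28–21
C vs D: 40–9
C vs E: 49–0
C beats every other candidate.

C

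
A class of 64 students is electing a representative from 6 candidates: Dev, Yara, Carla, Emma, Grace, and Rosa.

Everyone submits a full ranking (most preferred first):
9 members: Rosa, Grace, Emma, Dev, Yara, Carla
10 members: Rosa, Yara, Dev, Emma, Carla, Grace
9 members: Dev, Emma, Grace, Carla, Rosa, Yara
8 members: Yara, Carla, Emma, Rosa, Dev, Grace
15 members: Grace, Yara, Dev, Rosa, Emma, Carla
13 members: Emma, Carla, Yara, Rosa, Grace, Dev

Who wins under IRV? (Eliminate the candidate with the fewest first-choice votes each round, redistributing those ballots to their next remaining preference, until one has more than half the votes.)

Rosa

Round 1: Dev 9, Yara 8, Carla 0, Emma 13, Grace 15, Rosa 19. Carla eliminated.
Round 2: Dev 9, Yara 8, Emma 13, Grace 15, Rosa 19. Yara eliminated.
Round 3: Dev 9, Emma 21, Grace 15, Rosa 19. Dev eliminated.
Round 4: Emma 30, Grace 15, Rosa 19. Grace eliminated.
Round 5: Emma 30, Rosa 34. Rosa has a majority (≥33).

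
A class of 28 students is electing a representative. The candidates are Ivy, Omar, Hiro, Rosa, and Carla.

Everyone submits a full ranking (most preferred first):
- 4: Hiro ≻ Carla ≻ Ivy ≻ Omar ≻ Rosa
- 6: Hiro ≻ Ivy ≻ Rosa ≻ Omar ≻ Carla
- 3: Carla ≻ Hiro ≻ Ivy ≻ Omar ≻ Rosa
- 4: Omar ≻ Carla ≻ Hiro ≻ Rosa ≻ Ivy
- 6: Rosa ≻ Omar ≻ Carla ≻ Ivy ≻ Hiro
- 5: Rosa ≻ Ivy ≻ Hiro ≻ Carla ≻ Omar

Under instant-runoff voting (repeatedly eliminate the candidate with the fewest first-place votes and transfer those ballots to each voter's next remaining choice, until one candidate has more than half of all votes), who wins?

Round 1: Ivy 0, Omar 4, Hiro 10, Rosa 11, Carla 3. Ivy eliminated.
Round 2: Omar 4, Hiro 10, Rosa 11, Carla 3. Carla eliminated.
Round 3: Omar 4, Hiro 13, Rosa 11. Omar eliminated.
Round 4: Hiro 17, Rosa 11. Hiro has a majority (≥15).

Hiro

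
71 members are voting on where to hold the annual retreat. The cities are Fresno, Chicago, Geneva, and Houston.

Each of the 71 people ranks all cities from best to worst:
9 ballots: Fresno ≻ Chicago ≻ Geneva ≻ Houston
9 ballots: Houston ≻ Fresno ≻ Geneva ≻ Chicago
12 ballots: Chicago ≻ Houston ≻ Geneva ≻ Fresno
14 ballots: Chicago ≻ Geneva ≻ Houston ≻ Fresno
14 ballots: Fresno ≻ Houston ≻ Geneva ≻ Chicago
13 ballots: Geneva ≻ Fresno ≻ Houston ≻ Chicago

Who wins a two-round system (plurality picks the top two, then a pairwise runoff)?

Round 1 first-place votes: Fresno 23, Chicago 26, Geneva 13, Houston 9. Chicago and Fresno advance.
Runoff: Chicago is ranked above Fresno on 26 ballots, Fresno above Chicago on 45.

Fresno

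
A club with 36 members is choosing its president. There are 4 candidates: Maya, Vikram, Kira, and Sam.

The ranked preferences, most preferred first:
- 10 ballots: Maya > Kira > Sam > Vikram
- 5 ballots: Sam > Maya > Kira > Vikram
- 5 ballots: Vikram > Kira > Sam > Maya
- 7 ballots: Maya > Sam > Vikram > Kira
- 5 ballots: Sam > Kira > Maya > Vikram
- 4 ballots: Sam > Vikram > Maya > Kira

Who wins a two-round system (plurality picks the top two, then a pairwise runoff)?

Round 1 first-place votes: Maya 17, Vikram 5, Kira 0, Sam 14. Maya and Sam advance.
Runoff: Maya is ranked above Sam on 17 ballots, Sam above Maya on 19.

Sam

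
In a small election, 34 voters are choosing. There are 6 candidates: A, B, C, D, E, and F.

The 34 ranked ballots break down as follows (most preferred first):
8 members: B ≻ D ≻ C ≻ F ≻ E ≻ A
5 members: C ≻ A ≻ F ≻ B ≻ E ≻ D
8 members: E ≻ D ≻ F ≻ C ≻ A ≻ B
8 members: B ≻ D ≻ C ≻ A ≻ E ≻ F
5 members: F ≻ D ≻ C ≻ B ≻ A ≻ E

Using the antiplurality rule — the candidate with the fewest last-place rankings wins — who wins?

C

Last-place votes: A 8, B 8, C 0, D 5, E 5, F 8.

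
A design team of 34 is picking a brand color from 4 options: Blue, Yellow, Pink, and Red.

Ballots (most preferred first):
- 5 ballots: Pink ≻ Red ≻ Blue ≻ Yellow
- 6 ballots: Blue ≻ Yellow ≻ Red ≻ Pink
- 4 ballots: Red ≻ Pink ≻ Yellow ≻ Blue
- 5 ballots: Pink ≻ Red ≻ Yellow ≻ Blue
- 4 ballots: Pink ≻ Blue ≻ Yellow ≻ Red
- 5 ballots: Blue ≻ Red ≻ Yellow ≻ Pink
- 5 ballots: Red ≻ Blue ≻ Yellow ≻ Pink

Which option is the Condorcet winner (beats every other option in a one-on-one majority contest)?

Red vs Blue: 19–15
Red vs Yellow: 24–10
Red vs Pink: 20–14
Red beats every other option.

Red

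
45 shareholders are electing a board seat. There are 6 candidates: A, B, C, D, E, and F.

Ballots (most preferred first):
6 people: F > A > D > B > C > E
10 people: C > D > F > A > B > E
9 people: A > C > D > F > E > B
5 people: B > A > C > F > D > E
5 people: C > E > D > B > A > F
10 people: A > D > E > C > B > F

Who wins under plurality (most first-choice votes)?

A

First-place votes: A 19, B 5, C 15, D 0, E 0, F 6.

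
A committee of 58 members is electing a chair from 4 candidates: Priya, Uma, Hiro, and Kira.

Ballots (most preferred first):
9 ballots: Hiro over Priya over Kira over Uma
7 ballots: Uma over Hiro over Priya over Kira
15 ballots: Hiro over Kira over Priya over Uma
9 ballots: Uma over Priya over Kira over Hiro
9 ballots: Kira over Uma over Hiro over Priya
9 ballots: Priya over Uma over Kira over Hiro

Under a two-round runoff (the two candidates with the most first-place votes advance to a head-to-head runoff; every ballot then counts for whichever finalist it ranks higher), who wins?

Uma

Round 1 first-place votes: Priya 9, Uma 16, Hiro 24, Kira 9. Hiro and Uma advance.
Runoff: Hiro is ranked above Uma on 24 ballots, Uma above Hiro on 34.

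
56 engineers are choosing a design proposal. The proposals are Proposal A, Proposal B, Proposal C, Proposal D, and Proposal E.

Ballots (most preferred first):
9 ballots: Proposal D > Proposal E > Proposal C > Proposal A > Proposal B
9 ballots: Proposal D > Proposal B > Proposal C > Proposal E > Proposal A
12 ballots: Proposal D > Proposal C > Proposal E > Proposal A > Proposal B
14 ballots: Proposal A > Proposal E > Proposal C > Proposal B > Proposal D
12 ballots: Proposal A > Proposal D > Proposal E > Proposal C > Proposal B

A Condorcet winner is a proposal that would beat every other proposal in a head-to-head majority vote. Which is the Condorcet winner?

Proposal D

Proposal D vs Proposal A: 30–26
Proposal D vs Proposal B: 42–14
Proposal D vs Proposal C: 42–14
Proposal D vs Proposal E: 42–14
Proposal D beats every other proposal.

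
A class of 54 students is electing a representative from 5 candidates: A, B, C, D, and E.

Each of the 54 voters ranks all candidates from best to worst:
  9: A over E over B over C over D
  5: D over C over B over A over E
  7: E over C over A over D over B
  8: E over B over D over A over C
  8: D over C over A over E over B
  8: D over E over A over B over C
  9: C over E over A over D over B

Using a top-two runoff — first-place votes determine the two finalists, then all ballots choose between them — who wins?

E

Round 1 first-place votes: A 9, B 0, C 9, D 21, E 15. D and E advance.
Runoff: D is ranked above E on 21 ballots, E above D on 33.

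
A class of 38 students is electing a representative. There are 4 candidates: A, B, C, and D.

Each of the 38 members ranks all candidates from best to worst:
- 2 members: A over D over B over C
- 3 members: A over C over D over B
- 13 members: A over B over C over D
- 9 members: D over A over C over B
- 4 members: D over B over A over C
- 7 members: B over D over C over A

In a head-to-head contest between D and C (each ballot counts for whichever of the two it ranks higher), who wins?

D

D is ranked above C on 22 ballots; C above D on 16.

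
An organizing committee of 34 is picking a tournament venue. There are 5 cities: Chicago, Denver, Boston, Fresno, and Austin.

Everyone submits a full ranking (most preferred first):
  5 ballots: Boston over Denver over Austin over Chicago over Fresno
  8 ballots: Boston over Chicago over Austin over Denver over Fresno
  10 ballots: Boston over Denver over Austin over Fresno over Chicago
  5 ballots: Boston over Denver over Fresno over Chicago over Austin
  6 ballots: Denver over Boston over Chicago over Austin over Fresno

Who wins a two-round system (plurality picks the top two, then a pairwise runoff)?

Boston

Round 1 first-place votes: Chicago 0, Denver 6, Boston 28, Fresno 0, Austin 0. Boston and Denver advance.
Runoff: Boston is ranked above Denver on 28 ballots, Denver above Boston on 6.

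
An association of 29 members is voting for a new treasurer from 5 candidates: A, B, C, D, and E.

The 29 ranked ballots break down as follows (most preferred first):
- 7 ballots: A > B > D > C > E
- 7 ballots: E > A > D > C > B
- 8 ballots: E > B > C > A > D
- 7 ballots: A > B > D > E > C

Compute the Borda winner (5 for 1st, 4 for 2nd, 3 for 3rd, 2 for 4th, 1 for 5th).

A: 7×5 + 7×4 + 8×2 + 7×5 = 114
B: 7×4 + 7×1 + 8×4 + 7×4 = 95
C: 7×2 + 7×2 + 8×3 + 7×1 = 59
D: 7×3 + 7×3 + 8×1 + 7×3 = 71
E: 7×1 + 7×5 + 8×5 + 7×2 = 96

A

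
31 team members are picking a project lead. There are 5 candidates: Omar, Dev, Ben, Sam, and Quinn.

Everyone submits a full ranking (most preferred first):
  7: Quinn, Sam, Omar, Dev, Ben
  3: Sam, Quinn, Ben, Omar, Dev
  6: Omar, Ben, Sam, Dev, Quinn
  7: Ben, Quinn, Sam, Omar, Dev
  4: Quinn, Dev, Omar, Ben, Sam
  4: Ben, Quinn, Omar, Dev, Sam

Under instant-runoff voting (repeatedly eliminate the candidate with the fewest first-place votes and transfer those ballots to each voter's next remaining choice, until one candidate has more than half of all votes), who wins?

Ben

Round 1: Omar 6, Dev 0, Ben 11, Sam 3, Quinn 11. Dev eliminated.
Round 2: Omar 6, Ben 11, Sam 3, Quinn 11. Sam eliminated.
Round 3: Omar 6, Ben 11, Quinn 14. Omar eliminated.
Round 4: Ben 17, Quinn 14. Ben has a majority (≥16).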